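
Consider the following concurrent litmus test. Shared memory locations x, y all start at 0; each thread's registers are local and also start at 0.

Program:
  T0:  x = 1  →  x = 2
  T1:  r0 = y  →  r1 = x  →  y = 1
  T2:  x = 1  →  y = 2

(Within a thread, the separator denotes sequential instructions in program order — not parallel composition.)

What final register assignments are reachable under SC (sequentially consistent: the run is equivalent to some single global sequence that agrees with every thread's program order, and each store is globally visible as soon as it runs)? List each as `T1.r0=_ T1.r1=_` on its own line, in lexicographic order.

outcome vector order: (T1.r0,T1.r1)
|SC outcomes| = 5

T1.r0=0 T1.r1=0
T1.r0=0 T1.r1=1
T1.r0=0 T1.r1=2
T1.r0=2 T1.r1=1
T1.r0=2 T1.r1=2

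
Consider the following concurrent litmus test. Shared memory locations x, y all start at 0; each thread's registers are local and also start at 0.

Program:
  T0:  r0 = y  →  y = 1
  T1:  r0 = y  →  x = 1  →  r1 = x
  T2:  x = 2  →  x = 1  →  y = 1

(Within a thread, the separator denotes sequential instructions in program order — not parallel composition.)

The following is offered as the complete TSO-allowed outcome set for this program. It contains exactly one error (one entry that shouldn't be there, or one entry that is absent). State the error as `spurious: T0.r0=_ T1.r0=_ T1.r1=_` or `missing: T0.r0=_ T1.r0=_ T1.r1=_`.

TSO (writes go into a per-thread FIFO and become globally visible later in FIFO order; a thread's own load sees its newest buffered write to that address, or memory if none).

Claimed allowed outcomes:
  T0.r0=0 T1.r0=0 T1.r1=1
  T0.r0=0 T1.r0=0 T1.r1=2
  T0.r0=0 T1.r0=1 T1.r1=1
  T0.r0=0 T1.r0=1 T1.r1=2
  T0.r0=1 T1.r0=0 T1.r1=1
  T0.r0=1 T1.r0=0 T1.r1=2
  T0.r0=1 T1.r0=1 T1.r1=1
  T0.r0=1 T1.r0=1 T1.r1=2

outcome vector order: (T0.r0,T1.r0,T1.r1)
under TSO → (0,0,1), (0,0,2), (0,1,1), (0,1,2), (1,0,1), (1,0,2), (1,1,1)
claimed∖TSO = {(1,1,2)}

spurious: T0.r0=1 T1.r0=1 T1.r1=2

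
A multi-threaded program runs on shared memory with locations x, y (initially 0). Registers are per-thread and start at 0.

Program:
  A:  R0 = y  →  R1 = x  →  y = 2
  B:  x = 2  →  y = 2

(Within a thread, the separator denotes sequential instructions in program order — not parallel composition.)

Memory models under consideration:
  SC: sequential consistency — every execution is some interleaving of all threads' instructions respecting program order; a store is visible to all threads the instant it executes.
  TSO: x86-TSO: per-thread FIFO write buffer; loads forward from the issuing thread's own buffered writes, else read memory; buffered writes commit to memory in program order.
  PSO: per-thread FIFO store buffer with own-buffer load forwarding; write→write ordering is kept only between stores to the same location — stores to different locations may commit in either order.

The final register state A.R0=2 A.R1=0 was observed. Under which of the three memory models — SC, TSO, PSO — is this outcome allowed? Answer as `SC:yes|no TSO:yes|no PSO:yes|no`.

outcome vector order: (A.R0,A.R1)
[SC] allowed = {0/0 0/2 2/2}
[TSO] allowed = {0/0 0/2 2/2}
[PSO] allowed = {0/0 0/2 2/0 2/2}
target 2/0 ∈ {PSO}

SC:no TSO:no PSO:yes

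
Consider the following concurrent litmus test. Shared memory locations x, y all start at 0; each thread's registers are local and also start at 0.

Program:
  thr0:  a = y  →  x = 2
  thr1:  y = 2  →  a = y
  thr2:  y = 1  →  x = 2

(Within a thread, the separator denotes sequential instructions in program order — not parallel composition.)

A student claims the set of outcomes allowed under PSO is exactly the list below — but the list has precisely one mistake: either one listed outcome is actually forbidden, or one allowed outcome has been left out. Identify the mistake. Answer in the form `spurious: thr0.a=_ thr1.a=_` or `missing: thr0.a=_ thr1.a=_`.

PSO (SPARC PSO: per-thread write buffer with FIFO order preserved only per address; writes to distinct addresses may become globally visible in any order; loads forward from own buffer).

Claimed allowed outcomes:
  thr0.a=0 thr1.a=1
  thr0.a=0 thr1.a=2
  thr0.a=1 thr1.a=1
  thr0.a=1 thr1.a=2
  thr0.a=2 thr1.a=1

outcome vector order: (thr0.a,thr1.a)
PSO: 6 outcomes — {<0 1> <0 2> <1 1> <1 2> <2 1> <2 2>}
PSO∖claimed = {<2 2>}

missing: thr0.a=2 thr1.a=2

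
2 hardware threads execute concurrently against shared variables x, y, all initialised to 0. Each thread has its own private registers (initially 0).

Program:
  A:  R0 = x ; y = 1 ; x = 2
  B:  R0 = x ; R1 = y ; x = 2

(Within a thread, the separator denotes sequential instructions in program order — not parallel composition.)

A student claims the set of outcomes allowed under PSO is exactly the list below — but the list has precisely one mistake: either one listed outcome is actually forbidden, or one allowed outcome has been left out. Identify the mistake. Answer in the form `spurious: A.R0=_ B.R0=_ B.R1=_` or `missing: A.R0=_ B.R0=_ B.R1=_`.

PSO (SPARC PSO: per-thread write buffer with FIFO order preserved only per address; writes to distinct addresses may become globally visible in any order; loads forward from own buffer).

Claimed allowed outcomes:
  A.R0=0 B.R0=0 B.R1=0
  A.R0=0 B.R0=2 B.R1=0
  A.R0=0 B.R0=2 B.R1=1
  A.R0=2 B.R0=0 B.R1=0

outcome vector order: (A.R0,B.R0,B.R1)
PSO: 5 outcomes — {0/0/0 0/0/1 0/2/0 0/2/1 2/0/0}
PSO∖claimed = {0/0/1}

missing: A.R0=0 B.R0=0 B.R1=1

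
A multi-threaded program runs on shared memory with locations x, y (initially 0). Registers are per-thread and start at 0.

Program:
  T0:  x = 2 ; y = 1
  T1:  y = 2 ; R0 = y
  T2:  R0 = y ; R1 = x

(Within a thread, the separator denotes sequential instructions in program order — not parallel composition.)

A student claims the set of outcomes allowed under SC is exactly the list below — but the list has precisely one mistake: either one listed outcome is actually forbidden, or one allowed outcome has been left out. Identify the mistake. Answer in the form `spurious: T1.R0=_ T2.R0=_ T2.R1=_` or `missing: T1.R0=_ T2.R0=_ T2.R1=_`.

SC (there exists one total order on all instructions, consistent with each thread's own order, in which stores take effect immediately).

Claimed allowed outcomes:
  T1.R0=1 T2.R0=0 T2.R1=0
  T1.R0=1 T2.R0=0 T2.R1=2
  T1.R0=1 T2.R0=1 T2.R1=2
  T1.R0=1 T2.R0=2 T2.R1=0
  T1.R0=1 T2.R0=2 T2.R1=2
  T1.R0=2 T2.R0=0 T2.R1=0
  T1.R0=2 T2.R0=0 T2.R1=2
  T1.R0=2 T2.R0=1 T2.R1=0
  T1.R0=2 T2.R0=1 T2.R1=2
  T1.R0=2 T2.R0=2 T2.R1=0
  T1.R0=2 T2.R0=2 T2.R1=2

outcome vector order: (T1.R0,T2.R0,T2.R1)
SC: 10 outcomes — {1/0/0, 1/0/2, 1/1/2, 1/2/0, 1/2/2, 2/0/0, 2/0/2, 2/1/2, 2/2/0, 2/2/2}
claimed∖SC = {2/1/0}

spurious: T1.R0=2 T2.R0=1 T2.R1=0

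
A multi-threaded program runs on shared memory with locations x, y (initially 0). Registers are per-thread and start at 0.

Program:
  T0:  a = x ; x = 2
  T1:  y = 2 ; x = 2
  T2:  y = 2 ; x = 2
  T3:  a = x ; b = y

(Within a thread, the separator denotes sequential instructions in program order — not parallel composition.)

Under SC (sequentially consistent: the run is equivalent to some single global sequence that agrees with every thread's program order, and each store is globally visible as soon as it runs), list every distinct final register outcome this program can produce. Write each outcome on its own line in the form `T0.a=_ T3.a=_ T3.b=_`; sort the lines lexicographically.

outcome vector order: (T0.a,T3.a,T3.b)
|SC outcomes| = 7

T0.a=0 T3.a=0 T3.b=0
T0.a=0 T3.a=0 T3.b=2
T0.a=0 T3.a=2 T3.b=0
T0.a=0 T3.a=2 T3.b=2
T0.a=2 T3.a=0 T3.b=0
T0.a=2 T3.a=0 T3.b=2
T0.a=2 T3.a=2 T3.b=2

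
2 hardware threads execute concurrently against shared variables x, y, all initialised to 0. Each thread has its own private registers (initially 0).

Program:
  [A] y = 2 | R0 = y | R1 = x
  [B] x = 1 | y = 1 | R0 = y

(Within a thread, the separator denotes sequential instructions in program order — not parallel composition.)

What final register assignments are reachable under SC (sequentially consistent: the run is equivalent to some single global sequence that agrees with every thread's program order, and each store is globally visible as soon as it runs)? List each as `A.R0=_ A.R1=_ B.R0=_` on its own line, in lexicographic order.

outcome vector order: (A.R0,A.R1,B.R0)
|SC outcomes| = 4

A.R0=1 A.R1=1 B.R0=1
A.R0=2 A.R1=0 B.R0=1
A.R0=2 A.R1=1 B.R0=1
A.R0=2 A.R1=1 B.R0=2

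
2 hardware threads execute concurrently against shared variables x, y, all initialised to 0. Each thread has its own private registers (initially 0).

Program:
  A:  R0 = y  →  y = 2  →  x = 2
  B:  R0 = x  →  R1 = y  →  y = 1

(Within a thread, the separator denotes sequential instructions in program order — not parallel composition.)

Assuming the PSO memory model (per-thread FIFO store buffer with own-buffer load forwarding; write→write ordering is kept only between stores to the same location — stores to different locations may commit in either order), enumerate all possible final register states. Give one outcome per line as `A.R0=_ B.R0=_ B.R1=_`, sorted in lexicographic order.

A.R0=0 B.R0=0 B.R1=0
A.R0=0 B.R0=0 B.R1=2
A.R0=0 B.R0=2 B.R1=0
A.R0=0 B.R0=2 B.R1=2
A.R0=1 B.R0=0 B.R1=0

outcome vector order: (A.R0,B.R0,B.R1)
|PSO outcomes| = 5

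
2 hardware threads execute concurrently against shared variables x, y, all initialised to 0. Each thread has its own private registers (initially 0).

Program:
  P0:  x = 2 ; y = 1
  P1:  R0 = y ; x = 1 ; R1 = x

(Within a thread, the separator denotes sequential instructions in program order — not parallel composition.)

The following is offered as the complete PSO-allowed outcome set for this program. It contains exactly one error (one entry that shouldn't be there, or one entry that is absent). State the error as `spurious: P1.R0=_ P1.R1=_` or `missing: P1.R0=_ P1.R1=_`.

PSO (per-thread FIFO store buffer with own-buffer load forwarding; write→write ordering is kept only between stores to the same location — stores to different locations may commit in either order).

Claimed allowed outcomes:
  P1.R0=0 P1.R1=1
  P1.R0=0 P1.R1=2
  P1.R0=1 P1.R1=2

outcome vector order: (P1.R0,P1.R1)
PSO: 4 outcomes — {<0 1>; <0 2>; <1 1>; <1 2>}
PSO∖claimed = {<1 1>}

missing: P1.R0=1 P1.R1=1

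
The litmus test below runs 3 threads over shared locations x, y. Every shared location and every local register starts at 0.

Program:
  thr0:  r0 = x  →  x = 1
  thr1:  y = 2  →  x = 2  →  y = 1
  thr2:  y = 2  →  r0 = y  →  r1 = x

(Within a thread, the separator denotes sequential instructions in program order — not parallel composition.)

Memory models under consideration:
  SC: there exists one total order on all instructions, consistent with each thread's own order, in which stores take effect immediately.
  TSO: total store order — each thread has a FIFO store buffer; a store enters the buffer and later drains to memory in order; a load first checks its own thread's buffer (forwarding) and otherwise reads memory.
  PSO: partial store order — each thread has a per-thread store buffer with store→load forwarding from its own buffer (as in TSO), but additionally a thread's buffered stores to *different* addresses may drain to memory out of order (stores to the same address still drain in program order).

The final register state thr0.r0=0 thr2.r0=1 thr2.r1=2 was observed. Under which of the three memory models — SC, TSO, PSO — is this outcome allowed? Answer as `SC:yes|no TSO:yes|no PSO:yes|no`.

outcome vector order: (thr0.r0,thr2.r0,thr2.r1)
SC: 10 outcomes — {0/1/1, 0/1/2, 0/2/0, 0/2/1, 0/2/2, 2/1/1, 2/1/2, 2/2/0, 2/2/1, 2/2/2}
TSO: 10 outcomes — {0/1/1, 0/1/2, 0/2/0, 0/2/1, 0/2/2, 2/1/1, 2/1/2, 2/2/0, 2/2/1, 2/2/2}
PSO: 12 outcomes — {0/1/0, 0/1/1, 0/1/2, 0/2/0, 0/2/1, 0/2/2, 2/1/0, 2/1/1, 2/1/2, 2/2/0, 2/2/1, 2/2/2}
target 0/1/2 ∈ {SC,TSO,PSO}

SC:yes TSO:yes PSO:yes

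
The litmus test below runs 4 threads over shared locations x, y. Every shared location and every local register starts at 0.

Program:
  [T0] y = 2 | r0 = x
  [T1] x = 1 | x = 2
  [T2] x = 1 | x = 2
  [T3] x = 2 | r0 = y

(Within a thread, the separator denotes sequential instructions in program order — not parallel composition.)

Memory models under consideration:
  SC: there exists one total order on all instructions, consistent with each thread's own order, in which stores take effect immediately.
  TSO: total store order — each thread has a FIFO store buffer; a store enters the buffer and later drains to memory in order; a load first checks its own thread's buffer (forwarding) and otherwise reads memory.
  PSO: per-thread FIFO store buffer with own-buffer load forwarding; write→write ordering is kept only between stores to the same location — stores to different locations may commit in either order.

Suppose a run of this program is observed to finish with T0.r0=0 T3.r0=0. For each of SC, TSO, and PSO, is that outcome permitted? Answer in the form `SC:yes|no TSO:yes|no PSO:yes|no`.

SC:no TSO:yes PSO:yes

outcome vector order: (T0.r0,T3.r0)
under SC → 0/2 1/0 1/2 2/0 2/2
under TSO → 0/0 0/2 1/0 1/2 2/0 2/2
under PSO → 0/0 0/2 1/0 1/2 2/0 2/2
target 0/0 ∈ {TSO,PSO}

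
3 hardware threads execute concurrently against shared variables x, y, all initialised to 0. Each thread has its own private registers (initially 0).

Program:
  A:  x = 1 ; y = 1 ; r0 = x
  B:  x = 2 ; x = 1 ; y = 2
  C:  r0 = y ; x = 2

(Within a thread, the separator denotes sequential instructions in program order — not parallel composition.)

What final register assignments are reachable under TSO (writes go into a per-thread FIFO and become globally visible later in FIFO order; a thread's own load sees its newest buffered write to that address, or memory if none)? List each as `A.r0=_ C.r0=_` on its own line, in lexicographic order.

A.r0=1 C.r0=0
A.r0=1 C.r0=1
A.r0=1 C.r0=2
A.r0=2 C.r0=0
A.r0=2 C.r0=1
A.r0=2 C.r0=2

outcome vector order: (A.r0,C.r0)
|TSO outcomes| = 6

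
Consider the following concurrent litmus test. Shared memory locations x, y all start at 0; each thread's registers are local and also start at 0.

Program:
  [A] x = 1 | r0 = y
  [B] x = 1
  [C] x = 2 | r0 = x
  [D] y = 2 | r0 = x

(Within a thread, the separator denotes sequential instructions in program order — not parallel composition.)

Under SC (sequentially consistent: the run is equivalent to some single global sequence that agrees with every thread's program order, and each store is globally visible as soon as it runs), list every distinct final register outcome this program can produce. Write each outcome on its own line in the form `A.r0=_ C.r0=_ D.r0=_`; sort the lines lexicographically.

outcome vector order: (A.r0,C.r0,D.r0)
|SC outcomes| = 10

A.r0=0 C.r0=1 D.r0=1
A.r0=0 C.r0=1 D.r0=2
A.r0=0 C.r0=2 D.r0=1
A.r0=0 C.r0=2 D.r0=2
A.r0=2 C.r0=1 D.r0=0
A.r0=2 C.r0=1 D.r0=1
A.r0=2 C.r0=1 D.r0=2
A.r0=2 C.r0=2 D.r0=0
A.r0=2 C.r0=2 D.r0=1
A.r0=2 C.r0=2 D.r0=2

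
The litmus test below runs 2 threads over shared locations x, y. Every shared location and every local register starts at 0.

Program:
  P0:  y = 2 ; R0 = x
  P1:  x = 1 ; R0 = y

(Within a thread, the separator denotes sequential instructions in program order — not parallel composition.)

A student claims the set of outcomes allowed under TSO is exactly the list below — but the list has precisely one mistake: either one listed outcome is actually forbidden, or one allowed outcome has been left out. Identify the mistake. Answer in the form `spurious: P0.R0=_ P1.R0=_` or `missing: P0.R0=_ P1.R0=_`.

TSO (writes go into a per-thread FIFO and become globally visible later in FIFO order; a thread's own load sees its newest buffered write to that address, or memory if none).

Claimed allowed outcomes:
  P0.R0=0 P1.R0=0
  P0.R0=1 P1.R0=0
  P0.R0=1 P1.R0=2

outcome vector order: (P0.R0,P1.R0)
under TSO → (0,0), (0,2), (1,0), (1,2)
TSO∖claimed = {(0,2)}

missing: P0.R0=0 P1.R0=2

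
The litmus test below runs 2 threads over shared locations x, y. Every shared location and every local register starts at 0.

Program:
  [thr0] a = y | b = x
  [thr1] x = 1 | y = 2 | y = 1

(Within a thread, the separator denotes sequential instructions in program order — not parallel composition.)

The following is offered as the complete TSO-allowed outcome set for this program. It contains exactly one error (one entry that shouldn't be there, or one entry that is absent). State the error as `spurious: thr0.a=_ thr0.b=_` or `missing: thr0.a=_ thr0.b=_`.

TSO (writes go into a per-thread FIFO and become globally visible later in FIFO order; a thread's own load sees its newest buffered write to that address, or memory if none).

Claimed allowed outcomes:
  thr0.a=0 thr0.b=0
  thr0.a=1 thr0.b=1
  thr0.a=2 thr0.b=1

missing: thr0.a=0 thr0.b=1

outcome vector order: (thr0.a,thr0.b)
under TSO → 0/0, 0/1, 1/1, 2/1
TSO∖claimed = {0/1}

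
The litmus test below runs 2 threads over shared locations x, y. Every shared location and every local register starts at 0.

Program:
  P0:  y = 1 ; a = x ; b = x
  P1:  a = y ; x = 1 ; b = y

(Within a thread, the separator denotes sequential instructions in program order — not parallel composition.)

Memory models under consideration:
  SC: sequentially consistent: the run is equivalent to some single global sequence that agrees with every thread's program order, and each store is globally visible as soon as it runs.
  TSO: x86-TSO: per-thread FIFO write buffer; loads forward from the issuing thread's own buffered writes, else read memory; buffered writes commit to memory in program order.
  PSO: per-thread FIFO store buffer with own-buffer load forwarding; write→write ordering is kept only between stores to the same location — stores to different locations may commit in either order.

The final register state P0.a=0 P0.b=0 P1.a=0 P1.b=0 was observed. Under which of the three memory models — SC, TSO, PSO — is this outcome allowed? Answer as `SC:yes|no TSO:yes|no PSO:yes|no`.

outcome vector order: (P0.a,P0.b,P1.a,P1.b)
SC: 7 outcomes — {0/0/0/1 0/0/1/1 0/1/0/1 0/1/1/1 1/1/0/0 1/1/0/1 1/1/1/1}
TSO: 9 outcomes — {0/0/0/0 0/0/0/1 0/0/1/1 0/1/0/0 0/1/0/1 0/1/1/1 1/1/0/0 1/1/0/1 1/1/1/1}
PSO: 9 outcomes — {0/0/0/0 0/0/0/1 0/0/1/1 0/1/0/0 0/1/0/1 0/1/1/1 1/1/0/0 1/1/0/1 1/1/1/1}
target 0/0/0/0 ∈ {TSO,PSO}

SC:no TSO:yes PSO:yes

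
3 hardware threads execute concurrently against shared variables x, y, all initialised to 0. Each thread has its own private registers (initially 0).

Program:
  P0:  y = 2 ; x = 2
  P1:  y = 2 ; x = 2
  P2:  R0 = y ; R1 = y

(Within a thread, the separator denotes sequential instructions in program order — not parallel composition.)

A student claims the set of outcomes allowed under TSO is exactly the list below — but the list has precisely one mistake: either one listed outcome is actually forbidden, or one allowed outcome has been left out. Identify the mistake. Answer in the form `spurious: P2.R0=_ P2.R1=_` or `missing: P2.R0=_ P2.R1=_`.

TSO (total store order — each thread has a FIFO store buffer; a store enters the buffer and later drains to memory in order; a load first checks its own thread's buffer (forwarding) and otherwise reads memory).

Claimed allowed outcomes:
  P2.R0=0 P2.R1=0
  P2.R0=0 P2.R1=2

outcome vector order: (P2.R0,P2.R1)
TSO (3): 00, 02, 22
TSO∖claimed = {22}

missing: P2.R0=2 P2.R1=2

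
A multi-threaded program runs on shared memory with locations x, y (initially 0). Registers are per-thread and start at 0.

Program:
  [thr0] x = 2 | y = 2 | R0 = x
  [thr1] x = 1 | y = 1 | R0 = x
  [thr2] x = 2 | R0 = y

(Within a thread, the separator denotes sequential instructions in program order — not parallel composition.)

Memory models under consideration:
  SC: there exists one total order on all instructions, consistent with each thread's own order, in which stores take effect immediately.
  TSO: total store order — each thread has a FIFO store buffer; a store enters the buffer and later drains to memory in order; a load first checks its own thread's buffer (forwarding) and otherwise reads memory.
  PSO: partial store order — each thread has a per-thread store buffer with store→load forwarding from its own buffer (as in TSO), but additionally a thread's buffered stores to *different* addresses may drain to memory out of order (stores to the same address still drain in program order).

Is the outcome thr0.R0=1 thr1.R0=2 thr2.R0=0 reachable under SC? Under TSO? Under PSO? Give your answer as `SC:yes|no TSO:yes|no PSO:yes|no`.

outcome vector order: (thr0.R0,thr1.R0,thr2.R0)
[SC] allowed = {110 111 112 121 122 210 211 212 220 221 222}
[TSO] allowed = {110 111 112 120 121 122 210 211 212 220 221 222}
[PSO] allowed = {110 111 112 120 121 122 210 211 212 220 221 222}
target 120 ∈ {TSO,PSO}

SC:no TSO:yes PSO:yes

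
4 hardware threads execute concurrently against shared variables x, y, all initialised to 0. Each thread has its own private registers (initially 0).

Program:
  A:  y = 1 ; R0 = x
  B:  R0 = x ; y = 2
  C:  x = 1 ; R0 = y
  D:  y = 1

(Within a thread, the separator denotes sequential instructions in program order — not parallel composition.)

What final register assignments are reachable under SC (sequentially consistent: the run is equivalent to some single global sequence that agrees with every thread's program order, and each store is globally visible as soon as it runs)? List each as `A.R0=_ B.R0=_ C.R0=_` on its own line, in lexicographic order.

A.R0=0 B.R0=0 C.R0=1
A.R0=0 B.R0=0 C.R0=2
A.R0=0 B.R0=1 C.R0=1
A.R0=0 B.R0=1 C.R0=2
A.R0=1 B.R0=0 C.R0=0
A.R0=1 B.R0=0 C.R0=1
A.R0=1 B.R0=0 C.R0=2
A.R0=1 B.R0=1 C.R0=0
A.R0=1 B.R0=1 C.R0=1
A.R0=1 B.R0=1 C.R0=2

outcome vector order: (A.R0,B.R0,C.R0)
|SC outcomes| = 10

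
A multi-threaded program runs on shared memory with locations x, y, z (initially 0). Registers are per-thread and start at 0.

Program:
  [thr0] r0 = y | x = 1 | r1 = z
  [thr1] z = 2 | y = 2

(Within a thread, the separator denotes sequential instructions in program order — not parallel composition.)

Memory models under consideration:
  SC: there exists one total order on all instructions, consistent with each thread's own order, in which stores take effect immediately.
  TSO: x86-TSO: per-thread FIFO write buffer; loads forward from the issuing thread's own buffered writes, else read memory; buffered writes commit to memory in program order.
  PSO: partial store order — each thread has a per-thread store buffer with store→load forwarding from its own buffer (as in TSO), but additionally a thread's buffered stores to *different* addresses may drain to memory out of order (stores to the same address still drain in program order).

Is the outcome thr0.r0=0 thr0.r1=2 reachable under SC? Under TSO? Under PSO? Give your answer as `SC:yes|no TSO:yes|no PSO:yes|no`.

SC:yes TSO:yes PSO:yes

outcome vector order: (thr0.r0,thr0.r1)
SC (3): (0,0) (0,2) (2,2)
TSO (3): (0,0) (0,2) (2,2)
PSO (4): (0,0) (0,2) (2,0) (2,2)
target (0,2) ∈ {SC,TSO,PSO}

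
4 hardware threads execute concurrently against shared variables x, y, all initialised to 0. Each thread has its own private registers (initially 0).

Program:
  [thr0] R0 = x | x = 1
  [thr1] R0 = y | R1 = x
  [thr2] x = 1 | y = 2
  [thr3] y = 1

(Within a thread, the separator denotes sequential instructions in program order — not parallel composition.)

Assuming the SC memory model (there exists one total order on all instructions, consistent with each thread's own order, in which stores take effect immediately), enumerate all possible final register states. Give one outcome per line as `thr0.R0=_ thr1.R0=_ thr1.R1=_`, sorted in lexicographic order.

thr0.R0=0 thr1.R0=0 thr1.R1=0
thr0.R0=0 thr1.R0=0 thr1.R1=1
thr0.R0=0 thr1.R0=1 thr1.R1=0
thr0.R0=0 thr1.R0=1 thr1.R1=1
thr0.R0=0 thr1.R0=2 thr1.R1=1
thr0.R0=1 thr1.R0=0 thr1.R1=0
thr0.R0=1 thr1.R0=0 thr1.R1=1
thr0.R0=1 thr1.R0=1 thr1.R1=0
thr0.R0=1 thr1.R0=1 thr1.R1=1
thr0.R0=1 thr1.R0=2 thr1.R1=1

outcome vector order: (thr0.R0,thr1.R0,thr1.R1)
|SC outcomes| = 10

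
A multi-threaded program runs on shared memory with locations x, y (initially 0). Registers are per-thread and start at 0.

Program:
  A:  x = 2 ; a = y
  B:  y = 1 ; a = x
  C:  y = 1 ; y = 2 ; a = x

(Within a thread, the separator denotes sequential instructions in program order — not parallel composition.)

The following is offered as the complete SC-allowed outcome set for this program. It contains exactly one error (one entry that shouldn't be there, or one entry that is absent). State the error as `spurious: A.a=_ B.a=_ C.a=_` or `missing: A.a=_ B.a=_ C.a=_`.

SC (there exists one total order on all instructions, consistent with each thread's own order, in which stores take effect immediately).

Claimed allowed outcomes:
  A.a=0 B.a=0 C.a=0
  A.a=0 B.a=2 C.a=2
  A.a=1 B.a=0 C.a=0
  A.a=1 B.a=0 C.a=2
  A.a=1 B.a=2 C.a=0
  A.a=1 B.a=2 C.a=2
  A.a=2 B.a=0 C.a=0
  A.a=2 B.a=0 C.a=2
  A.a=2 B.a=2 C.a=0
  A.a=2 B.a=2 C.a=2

outcome vector order: (A.a,B.a,C.a)
under SC → (0,2,2), (1,0,0), (1,0,2), (1,2,0), (1,2,2), (2,0,0), (2,0,2), (2,2,0), (2,2,2)
claimed∖SC = {(0,0,0)}

spurious: A.a=0 B.a=0 C.a=0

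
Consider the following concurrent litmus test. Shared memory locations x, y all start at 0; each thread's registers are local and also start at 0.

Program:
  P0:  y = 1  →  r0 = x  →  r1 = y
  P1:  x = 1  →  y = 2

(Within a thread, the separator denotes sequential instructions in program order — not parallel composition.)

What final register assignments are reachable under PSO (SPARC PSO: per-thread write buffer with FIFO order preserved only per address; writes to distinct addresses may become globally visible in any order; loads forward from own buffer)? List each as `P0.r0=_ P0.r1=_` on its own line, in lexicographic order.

outcome vector order: (P0.r0,P0.r1)
|PSO outcomes| = 4

P0.r0=0 P0.r1=1
P0.r0=0 P0.r1=2
P0.r0=1 P0.r1=1
P0.r0=1 P0.r1=2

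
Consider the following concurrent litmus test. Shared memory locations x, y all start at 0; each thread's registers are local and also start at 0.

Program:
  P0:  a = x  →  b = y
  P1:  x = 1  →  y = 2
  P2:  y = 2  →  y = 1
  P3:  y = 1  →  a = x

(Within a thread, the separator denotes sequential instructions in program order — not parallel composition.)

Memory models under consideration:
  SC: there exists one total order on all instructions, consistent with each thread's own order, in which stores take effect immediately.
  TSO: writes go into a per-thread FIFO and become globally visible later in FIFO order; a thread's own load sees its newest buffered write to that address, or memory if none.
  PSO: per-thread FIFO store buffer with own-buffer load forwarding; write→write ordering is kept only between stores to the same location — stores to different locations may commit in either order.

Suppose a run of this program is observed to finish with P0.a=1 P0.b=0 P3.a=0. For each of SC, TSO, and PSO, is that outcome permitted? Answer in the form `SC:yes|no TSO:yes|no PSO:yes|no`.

outcome vector order: (P0.a,P0.b,P3.a)
SC (11): <0 0 0> <0 0 1> <0 1 0> <0 1 1> <0 2 0> <0 2 1> <1 0 1> <1 1 0> <1 1 1> <1 2 0> <1 2 1>
TSO (12): <0 0 0> <0 0 1> <0 1 0> <0 1 1> <0 2 0> <0 2 1> <1 0 0> <1 0 1> <1 1 0> <1 1 1> <1 2 0> <1 2 1>
PSO (12): <0 0 0> <0 0 1> <0 1 0> <0 1 1> <0 2 0> <0 2 1> <1 0 0> <1 0 1> <1 1 0> <1 1 1> <1 2 0> <1 2 1>
target <1 0 0> ∈ {TSO,PSO}

SC:no TSO:yes PSO:yes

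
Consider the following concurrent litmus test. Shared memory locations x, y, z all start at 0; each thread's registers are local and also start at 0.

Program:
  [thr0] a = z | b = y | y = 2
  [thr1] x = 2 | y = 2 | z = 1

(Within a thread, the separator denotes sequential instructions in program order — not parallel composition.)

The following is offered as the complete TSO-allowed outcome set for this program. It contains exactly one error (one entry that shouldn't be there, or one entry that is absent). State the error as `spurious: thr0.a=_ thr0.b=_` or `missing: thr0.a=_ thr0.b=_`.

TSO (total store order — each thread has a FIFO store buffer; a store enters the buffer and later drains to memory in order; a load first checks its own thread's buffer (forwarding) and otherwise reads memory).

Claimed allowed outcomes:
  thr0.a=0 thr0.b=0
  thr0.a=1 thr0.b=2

outcome vector order: (thr0.a,thr0.b)
[TSO] allowed = {<0 0> <0 2> <1 2>}
TSO∖claimed = {<0 2>}

missing: thr0.a=0 thr0.b=2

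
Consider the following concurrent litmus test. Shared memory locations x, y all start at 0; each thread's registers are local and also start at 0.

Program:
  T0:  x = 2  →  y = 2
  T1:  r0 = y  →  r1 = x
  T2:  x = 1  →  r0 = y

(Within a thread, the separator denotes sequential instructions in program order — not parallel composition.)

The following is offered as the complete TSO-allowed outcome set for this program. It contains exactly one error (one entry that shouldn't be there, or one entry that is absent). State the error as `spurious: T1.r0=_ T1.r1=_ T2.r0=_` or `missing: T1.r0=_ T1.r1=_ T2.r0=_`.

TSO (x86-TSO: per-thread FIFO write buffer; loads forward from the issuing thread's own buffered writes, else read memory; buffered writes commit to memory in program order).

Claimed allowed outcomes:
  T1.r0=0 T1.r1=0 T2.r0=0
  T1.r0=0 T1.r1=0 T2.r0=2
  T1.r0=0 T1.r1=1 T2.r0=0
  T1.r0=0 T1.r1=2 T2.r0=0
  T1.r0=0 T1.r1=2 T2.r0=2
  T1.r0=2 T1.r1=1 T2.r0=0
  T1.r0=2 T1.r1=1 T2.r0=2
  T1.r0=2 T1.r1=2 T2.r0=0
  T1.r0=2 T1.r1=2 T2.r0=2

outcome vector order: (T1.r0,T1.r1,T2.r0)
under TSO → 0/0/0, 0/0/2, 0/1/0, 0/1/2, 0/2/0, 0/2/2, 2/1/0, 2/1/2, 2/2/0, 2/2/2
TSO∖claimed = {0/1/2}

missing: T1.r0=0 T1.r1=1 T2.r0=2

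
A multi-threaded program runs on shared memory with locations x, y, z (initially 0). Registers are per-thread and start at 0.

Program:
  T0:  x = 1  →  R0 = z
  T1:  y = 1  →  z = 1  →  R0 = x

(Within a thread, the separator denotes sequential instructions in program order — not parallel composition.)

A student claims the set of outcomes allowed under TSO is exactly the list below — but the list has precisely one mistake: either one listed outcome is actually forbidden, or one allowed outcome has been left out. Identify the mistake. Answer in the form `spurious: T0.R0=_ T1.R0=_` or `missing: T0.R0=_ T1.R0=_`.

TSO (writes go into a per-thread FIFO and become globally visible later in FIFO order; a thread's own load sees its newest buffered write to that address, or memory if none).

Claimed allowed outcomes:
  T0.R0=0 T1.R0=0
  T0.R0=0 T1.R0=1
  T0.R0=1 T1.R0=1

missing: T0.R0=1 T1.R0=0

outcome vector order: (T0.R0,T1.R0)
TSO (4): (0,0); (0,1); (1,0); (1,1)
TSO∖claimed = {(1,0)}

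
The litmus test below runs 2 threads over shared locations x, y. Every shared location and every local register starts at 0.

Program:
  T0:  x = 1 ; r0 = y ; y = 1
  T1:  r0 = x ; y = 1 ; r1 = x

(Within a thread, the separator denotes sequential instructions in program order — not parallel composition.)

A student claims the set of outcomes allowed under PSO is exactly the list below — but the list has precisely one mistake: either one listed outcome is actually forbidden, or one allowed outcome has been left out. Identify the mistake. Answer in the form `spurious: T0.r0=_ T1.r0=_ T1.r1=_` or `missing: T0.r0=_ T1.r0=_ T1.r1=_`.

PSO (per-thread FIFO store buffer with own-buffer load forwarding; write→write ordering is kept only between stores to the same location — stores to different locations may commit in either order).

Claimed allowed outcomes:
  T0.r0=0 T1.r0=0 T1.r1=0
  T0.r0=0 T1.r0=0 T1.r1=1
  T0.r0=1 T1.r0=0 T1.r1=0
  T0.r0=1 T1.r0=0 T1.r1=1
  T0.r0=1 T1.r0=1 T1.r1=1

missing: T0.r0=0 T1.r0=1 T1.r1=1

outcome vector order: (T0.r0,T1.r0,T1.r1)
PSO (6): <0 0 0>; <0 0 1>; <0 1 1>; <1 0 0>; <1 0 1>; <1 1 1>
PSO∖claimed = {<0 1 1>}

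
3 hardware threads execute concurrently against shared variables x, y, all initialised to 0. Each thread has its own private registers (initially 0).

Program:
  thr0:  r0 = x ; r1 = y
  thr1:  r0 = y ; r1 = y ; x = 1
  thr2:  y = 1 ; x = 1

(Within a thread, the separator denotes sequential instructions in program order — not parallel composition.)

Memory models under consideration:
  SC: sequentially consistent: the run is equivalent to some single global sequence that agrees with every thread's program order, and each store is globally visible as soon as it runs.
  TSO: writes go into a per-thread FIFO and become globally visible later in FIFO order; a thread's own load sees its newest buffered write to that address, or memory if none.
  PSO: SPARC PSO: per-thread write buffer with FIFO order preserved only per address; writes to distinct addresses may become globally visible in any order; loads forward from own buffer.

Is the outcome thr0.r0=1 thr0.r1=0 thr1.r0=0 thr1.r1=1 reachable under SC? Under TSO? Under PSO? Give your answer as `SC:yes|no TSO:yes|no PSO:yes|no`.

outcome vector order: (thr0.r0,thr0.r1,thr1.r0,thr1.r1)
SC (10): <0 0 0 0>, <0 0 0 1>, <0 0 1 1>, <0 1 0 0>, <0 1 0 1>, <0 1 1 1>, <1 0 0 0>, <1 1 0 0>, <1 1 0 1>, <1 1 1 1>
TSO (10): <0 0 0 0>, <0 0 0 1>, <0 0 1 1>, <0 1 0 0>, <0 1 0 1>, <0 1 1 1>, <1 0 0 0>, <1 1 0 0>, <1 1 0 1>, <1 1 1 1>
PSO (12): <0 0 0 0>, <0 0 0 1>, <0 0 1 1>, <0 1 0 0>, <0 1 0 1>, <0 1 1 1>, <1 0 0 0>, <1 0 0 1>, <1 0 1 1>, <1 1 0 0>, <1 1 0 1>, <1 1 1 1>
target <1 0 0 1> ∈ {PSO}

SC:no TSO:no PSO:yes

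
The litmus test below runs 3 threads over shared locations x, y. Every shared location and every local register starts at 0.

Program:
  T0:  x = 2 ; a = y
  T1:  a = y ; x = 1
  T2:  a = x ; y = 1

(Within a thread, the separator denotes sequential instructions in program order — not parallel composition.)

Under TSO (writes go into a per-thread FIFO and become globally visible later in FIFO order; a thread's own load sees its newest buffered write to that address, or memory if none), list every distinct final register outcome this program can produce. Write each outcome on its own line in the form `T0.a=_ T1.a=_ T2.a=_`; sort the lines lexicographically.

outcome vector order: (T0.a,T1.a,T2.a)
|TSO outcomes| = 10

T0.a=0 T1.a=0 T2.a=0
T0.a=0 T1.a=0 T2.a=1
T0.a=0 T1.a=0 T2.a=2
T0.a=0 T1.a=1 T2.a=0
T0.a=0 T1.a=1 T2.a=2
T0.a=1 T1.a=0 T2.a=0
T0.a=1 T1.a=0 T2.a=1
T0.a=1 T1.a=0 T2.a=2
T0.a=1 T1.a=1 T2.a=0
T0.a=1 T1.a=1 T2.a=2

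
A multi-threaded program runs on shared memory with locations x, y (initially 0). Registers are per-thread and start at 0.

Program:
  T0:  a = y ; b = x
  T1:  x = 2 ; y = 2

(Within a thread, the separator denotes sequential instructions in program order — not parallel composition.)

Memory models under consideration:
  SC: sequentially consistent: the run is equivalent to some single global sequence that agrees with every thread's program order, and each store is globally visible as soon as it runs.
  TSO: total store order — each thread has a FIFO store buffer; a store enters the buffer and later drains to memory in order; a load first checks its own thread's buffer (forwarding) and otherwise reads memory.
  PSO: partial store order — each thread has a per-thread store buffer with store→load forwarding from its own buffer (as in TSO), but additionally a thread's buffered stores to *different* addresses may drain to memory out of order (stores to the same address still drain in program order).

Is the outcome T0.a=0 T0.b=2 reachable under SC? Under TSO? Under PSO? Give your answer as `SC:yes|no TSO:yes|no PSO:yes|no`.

SC:yes TSO:yes PSO:yes

outcome vector order: (T0.a,T0.b)
SC (3): 00 02 22
TSO (3): 00 02 22
PSO (4): 00 02 20 22
target 02 ∈ {SC,TSO,PSO}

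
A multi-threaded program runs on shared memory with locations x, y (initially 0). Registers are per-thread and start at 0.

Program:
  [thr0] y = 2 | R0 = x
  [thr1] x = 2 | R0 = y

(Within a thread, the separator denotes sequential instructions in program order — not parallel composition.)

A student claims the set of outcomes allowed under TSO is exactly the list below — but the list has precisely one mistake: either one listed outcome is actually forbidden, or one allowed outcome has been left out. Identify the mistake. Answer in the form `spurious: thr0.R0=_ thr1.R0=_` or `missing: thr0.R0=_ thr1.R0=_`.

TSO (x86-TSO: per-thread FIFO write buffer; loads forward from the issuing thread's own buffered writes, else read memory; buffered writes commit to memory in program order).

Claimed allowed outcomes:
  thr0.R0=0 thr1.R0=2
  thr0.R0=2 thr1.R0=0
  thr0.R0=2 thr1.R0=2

missing: thr0.R0=0 thr1.R0=0

outcome vector order: (thr0.R0,thr1.R0)
TSO: 4 outcomes — {0/0 0/2 2/0 2/2}
TSO∖claimed = {0/0}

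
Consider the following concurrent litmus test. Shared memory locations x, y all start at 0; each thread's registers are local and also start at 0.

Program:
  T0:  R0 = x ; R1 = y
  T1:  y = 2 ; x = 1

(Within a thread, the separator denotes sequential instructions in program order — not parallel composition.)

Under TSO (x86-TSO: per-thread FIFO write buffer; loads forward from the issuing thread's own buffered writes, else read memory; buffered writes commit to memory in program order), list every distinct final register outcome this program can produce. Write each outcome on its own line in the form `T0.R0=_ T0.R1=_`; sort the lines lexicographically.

T0.R0=0 T0.R1=0
T0.R0=0 T0.R1=2
T0.R0=1 T0.R1=2

outcome vector order: (T0.R0,T0.R1)
|TSO outcomes| = 3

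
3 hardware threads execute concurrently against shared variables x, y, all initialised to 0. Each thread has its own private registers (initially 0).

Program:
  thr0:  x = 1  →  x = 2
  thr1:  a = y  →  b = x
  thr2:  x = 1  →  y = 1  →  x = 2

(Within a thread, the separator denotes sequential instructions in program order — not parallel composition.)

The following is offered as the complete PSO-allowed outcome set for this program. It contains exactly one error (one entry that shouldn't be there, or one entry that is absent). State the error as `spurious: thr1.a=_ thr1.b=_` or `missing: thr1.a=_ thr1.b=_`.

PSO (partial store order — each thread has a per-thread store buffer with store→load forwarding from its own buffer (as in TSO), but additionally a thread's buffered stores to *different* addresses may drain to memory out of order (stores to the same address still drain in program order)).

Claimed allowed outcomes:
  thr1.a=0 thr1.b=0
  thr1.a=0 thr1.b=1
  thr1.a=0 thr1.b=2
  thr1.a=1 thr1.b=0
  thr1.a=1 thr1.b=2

missing: thr1.a=1 thr1.b=1

outcome vector order: (thr1.a,thr1.b)
[PSO] allowed = {(0,0), (0,1), (0,2), (1,0), (1,1), (1,2)}
PSO∖claimed = {(1,1)}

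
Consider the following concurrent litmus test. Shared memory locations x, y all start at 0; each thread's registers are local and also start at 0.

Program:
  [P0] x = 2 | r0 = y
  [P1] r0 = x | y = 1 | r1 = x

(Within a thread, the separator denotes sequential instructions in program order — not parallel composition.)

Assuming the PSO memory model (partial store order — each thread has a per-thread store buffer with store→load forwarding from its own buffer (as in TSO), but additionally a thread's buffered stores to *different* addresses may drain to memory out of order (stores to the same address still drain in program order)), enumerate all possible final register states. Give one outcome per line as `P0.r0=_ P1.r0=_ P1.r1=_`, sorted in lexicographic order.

P0.r0=0 P1.r0=0 P1.r1=0
P0.r0=0 P1.r0=0 P1.r1=2
P0.r0=0 P1.r0=2 P1.r1=2
P0.r0=1 P1.r0=0 P1.r1=0
P0.r0=1 P1.r0=0 P1.r1=2
P0.r0=1 P1.r0=2 P1.r1=2

outcome vector order: (P0.r0,P1.r0,P1.r1)
|PSO outcomes| = 6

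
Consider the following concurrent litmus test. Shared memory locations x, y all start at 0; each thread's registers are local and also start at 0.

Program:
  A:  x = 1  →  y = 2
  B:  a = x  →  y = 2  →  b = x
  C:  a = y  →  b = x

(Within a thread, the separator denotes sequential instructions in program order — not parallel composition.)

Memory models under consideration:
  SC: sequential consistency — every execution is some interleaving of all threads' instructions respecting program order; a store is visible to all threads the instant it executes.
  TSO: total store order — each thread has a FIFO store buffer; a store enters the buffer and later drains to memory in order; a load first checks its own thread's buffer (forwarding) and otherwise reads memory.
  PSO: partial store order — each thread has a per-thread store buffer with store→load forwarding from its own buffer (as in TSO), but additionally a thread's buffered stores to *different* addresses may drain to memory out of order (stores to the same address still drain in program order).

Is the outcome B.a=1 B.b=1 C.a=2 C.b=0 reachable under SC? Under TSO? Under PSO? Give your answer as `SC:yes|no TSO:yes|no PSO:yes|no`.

SC:no TSO:no PSO:yes

outcome vector order: (B.a,B.b,C.a,C.b)
SC: 11 outcomes — {0000, 0001, 0020, 0021, 0100, 0101, 0120, 0121, 1100, 1101, 1121}
TSO: 11 outcomes — {0000, 0001, 0020, 0021, 0100, 0101, 0120, 0121, 1100, 1101, 1121}
PSO: 12 outcomes — {0000, 0001, 0020, 0021, 0100, 0101, 0120, 0121, 1100, 1101, 1120, 1121}
target 1120 ∈ {PSO}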